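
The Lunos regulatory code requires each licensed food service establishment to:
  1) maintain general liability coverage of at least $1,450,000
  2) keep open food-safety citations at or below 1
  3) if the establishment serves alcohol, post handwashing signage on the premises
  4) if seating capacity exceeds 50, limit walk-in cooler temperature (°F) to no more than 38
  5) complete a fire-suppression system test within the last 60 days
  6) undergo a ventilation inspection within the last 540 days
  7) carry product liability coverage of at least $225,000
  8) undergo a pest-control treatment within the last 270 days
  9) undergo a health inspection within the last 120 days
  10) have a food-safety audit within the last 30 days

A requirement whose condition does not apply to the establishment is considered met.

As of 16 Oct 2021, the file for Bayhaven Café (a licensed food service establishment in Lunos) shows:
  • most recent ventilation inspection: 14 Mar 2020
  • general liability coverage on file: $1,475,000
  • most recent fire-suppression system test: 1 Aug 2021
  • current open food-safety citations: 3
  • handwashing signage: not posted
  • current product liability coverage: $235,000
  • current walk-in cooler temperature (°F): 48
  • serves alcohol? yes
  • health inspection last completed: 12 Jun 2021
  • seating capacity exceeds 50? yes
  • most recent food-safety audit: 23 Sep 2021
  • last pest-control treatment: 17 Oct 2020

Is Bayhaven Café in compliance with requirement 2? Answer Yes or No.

No

2. open food-safety citations 3 > 1 → not met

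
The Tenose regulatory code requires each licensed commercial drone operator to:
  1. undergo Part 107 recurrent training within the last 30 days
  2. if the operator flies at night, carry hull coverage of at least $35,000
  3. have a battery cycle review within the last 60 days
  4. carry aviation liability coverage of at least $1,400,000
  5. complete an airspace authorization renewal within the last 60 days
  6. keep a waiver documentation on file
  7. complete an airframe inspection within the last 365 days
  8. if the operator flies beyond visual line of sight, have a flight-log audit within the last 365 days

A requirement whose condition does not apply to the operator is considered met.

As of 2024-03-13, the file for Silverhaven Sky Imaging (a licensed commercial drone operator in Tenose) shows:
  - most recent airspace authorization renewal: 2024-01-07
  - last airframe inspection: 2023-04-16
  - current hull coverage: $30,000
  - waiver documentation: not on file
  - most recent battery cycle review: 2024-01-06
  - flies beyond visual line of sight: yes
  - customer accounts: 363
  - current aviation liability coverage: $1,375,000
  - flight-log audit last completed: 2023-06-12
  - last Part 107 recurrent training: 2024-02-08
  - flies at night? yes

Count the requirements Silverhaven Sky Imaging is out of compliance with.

1. Part 107 recurrent training 34 days ago vs limit 30 → not met
2. condition 'flies at night' holds; hull coverage $30,000 < $35,000 → not met
3. battery cycle review 67 days ago vs limit 60 → not met
4. aviation liability coverage $1,375,000 < $1,400,000 → not met
5. airspace authorization renewal 66 days ago vs limit 60 → not met
6. waiver documentation absent → not met
7. airframe inspection 332 days ago vs limit 365 → met
8. condition 'flies beyond visual line of sight' holds; flight-log audit 275 days ago vs limit 365 → met
Not met: 6 of 8

6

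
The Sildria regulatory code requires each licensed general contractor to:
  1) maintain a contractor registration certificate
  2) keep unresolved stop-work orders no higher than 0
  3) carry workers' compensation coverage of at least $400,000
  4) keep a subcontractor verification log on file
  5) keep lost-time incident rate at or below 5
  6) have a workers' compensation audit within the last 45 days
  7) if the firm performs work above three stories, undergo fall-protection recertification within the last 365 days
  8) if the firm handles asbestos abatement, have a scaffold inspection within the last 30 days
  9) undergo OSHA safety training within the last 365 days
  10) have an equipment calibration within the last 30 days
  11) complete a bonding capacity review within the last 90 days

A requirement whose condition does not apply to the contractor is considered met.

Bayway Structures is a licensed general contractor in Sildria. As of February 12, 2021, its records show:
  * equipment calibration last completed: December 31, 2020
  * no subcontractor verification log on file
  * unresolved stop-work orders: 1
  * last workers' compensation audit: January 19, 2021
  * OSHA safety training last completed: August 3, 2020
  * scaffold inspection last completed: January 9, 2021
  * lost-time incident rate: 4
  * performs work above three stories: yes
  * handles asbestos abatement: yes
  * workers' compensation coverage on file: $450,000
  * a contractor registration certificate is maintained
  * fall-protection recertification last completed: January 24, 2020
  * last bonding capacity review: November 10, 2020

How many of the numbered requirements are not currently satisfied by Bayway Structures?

1. contractor registration certificate present → met
2. unresolved stop-work orders 1 > 0 → not met
3. workers' compensation coverage $450,000 ≥ $400,000 → met
4. subcontractor verification log absent → not met
5. lost-time incident rate 4 ≤ 5 → met
6. workers' compensation audit 24 days ago vs limit 45 → met
7. condition 'performs work above three stories' holds; fall-protection recertification 385 days ago vs limit 365 → not met
8. condition 'handles asbestos abatement' holds; scaffold inspection 34 days ago vs limit 30 → not met
9. OSHA safety training 193 days ago vs limit 365 → met
10. equipment calibration 43 days ago vs limit 30 → not met
11. bonding capacity review 94 days ago vs limit 90 → not met
Not met: 6 of 11

6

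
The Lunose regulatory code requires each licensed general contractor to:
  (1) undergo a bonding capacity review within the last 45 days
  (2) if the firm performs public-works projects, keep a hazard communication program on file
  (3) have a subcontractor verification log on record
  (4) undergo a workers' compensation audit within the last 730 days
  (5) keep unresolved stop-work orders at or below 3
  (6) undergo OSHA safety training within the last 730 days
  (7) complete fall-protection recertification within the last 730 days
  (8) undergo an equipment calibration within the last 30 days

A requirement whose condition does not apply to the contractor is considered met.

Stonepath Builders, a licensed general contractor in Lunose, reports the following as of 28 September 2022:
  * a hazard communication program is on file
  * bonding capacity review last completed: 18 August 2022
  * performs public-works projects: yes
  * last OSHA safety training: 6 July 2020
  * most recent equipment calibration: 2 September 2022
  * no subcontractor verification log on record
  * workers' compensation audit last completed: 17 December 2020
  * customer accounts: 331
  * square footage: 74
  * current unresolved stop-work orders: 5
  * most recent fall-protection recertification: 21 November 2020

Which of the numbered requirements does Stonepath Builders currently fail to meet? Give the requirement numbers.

3, 5, 6

1. bonding capacity review 41 days ago vs limit 45 → met
2. condition 'performs public-works projects' holds; hazard communication program present → met
3. subcontractor verification log absent → not met
4. workers' compensation audit 650 days ago vs limit 730 → met
5. unresolved stop-work orders 5 > 3 → not met
6. OSHA safety training 814 days ago vs limit 730 → not met
7. fall-protection recertification 676 days ago vs limit 730 → met
8. equipment calibration 26 days ago vs limit 30 → met
Not met: 3, 5, 6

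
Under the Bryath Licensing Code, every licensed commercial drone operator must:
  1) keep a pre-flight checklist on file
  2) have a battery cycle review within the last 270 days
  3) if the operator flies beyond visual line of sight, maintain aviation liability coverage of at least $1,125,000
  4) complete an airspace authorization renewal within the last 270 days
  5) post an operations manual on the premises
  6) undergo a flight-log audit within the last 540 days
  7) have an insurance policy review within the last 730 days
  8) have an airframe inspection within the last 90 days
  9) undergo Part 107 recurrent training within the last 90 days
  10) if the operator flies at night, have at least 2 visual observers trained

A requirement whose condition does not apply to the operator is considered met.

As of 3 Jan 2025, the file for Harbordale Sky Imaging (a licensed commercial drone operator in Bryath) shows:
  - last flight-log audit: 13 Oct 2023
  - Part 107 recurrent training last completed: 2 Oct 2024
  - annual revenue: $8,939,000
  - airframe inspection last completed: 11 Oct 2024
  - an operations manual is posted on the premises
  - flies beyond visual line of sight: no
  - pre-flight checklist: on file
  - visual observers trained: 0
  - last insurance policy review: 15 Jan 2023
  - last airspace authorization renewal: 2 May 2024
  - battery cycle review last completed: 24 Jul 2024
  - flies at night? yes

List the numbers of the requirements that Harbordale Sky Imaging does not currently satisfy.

1. pre-flight checklist present → met
2. battery cycle review 163 days ago vs limit 270 → met
3. condition 'flies beyond visual line of sight' does not hold → requirement n/a → met
4. airspace authorization renewal 246 days ago vs limit 270 → met
5. operations manual present → met
6. flight-log audit 448 days ago vs limit 540 → met
7. insurance policy review 719 days ago vs limit 730 → met
8. airframe inspection 84 days ago vs limit 90 → met
9. Part 107 recurrent training 93 days ago vs limit 90 → not met
10. condition 'flies at night' holds; visual observers trained 0 < 2 → not met
Not met: 9, 10

9, 10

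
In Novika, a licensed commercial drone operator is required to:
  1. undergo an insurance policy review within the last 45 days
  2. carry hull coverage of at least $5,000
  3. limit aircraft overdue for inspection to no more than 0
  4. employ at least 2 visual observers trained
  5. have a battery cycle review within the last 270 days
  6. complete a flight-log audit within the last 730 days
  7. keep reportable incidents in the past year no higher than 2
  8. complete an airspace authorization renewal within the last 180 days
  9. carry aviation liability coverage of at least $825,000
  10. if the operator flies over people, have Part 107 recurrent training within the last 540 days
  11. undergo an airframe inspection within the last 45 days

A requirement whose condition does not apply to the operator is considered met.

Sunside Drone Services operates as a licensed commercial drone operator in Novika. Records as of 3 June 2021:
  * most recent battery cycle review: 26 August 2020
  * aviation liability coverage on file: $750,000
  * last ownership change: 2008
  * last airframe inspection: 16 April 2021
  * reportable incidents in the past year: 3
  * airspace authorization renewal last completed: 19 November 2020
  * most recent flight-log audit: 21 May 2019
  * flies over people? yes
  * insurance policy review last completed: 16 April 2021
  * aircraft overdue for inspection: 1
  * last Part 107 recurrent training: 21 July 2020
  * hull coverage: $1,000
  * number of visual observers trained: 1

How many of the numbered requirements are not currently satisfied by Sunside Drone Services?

10

1. insurance policy review 48 days ago vs limit 45 → not met
2. hull coverage $1,000 < $5,000 → not met
3. aircraft overdue for inspection 1 > 0 → not met
4. visual observers trained 1 < 2 → not met
5. battery cycle review 281 days ago vs limit 270 → not met
6. flight-log audit 744 days ago vs limit 730 → not met
7. reportable incidents in the past year 3 > 2 → not met
8. airspace authorization renewal 196 days ago vs limit 180 → not met
9. aviation liability coverage $750,000 < $825,000 → not met
10. condition 'flies over people' holds; Part 107 recurrent training 317 days ago vs limit 540 → met
11. airframe inspection 48 days ago vs limit 45 → not met
Not met: 10 of 11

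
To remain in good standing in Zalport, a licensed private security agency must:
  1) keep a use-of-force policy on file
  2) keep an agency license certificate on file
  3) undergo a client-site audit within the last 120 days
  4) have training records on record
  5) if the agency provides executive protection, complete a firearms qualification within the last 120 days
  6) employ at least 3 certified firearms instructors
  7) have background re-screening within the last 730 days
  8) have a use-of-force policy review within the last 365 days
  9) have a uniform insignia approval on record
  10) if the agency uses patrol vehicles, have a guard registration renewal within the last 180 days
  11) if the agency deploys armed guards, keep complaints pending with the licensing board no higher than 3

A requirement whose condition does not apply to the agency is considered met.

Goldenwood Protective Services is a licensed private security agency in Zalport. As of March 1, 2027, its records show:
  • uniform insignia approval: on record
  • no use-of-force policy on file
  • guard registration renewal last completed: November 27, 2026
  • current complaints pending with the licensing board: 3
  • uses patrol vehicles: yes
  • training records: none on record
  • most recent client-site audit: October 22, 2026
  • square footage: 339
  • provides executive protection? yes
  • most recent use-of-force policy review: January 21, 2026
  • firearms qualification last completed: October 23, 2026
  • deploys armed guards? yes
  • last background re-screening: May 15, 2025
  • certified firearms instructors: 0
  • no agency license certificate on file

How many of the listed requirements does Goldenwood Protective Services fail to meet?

1. use-of-force policy absent → not met
2. agency license certificate absent → not met
3. client-site audit 130 days ago vs limit 120 → not met
4. training records absent → not met
5. condition 'provides executive protection' holds; firearms qualification 129 days ago vs limit 120 → not met
6. certified firearms instructors 0 < 3 → not met
7. background re-screening 655 days ago vs limit 730 → met
8. use-of-force policy review 404 days ago vs limit 365 → not met
9. uniform insignia approval present → met
10. condition 'uses patrol vehicles' holds; guard registration renewal 94 days ago vs limit 180 → met
11. condition 'deploys armed guards' holds; complaints pending with the licensing board 3 ≤ 3 → met
Not met: 7 of 11

7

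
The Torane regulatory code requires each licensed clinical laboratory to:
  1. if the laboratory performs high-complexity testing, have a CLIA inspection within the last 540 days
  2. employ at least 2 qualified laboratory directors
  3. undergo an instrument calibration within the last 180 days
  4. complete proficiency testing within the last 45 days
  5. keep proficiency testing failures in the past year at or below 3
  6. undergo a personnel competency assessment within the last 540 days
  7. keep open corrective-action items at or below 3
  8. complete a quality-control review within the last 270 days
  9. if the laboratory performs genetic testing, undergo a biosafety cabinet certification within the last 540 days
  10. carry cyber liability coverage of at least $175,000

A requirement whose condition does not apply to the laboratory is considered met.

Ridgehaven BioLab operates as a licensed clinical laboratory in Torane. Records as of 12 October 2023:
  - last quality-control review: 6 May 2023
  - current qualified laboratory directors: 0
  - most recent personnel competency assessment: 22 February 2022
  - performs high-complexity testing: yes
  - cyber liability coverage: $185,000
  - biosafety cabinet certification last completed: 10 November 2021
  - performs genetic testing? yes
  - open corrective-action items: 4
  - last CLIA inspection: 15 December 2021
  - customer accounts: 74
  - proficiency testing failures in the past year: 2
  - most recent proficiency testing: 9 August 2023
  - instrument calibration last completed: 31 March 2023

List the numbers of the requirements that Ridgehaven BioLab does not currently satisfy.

1, 2, 3, 4, 6, 7, 9

1. condition 'performs high-complexity testing' holds; CLIA inspection 666 days ago vs limit 540 → not met
2. qualified laboratory directors 0 < 2 → not met
3. instrument calibration 195 days ago vs limit 180 → not met
4. proficiency testing 64 days ago vs limit 45 → not met
5. proficiency testing failures in the past year 2 ≤ 3 → met
6. personnel competency assessment 597 days ago vs limit 540 → not met
7. open corrective-action items 4 > 3 → not met
8. quality-control review 159 days ago vs limit 270 → met
9. condition 'performs genetic testing' holds; biosafety cabinet certification 701 days ago vs limit 540 → not met
10. cyber liability coverage $185,000 ≥ $175,000 → met
Not met: 1, 2, 3, 4, 6, 7, 9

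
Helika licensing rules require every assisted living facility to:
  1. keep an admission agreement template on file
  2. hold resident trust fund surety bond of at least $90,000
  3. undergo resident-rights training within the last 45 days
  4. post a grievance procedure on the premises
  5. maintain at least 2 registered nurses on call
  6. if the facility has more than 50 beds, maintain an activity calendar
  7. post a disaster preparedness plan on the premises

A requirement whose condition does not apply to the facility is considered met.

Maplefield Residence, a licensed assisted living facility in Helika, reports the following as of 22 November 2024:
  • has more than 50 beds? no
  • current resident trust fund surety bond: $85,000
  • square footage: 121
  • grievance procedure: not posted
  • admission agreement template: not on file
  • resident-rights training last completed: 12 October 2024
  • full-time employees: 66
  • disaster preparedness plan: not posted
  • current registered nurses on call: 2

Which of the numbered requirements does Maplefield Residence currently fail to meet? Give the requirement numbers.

1, 2, 4, 7

1. admission agreement template absent → not met
2. resident trust fund surety bond $85,000 < $90,000 → not met
3. resident-rights training 41 days ago vs limit 45 → met
4. grievance procedure absent → not met
5. registered nurses on call 2 ≥ 2 → met
6. condition 'has more than 50 beds' does not hold → requirement n/a → met
7. disaster preparedness plan absent → not met
Not met: 1, 2, 4, 7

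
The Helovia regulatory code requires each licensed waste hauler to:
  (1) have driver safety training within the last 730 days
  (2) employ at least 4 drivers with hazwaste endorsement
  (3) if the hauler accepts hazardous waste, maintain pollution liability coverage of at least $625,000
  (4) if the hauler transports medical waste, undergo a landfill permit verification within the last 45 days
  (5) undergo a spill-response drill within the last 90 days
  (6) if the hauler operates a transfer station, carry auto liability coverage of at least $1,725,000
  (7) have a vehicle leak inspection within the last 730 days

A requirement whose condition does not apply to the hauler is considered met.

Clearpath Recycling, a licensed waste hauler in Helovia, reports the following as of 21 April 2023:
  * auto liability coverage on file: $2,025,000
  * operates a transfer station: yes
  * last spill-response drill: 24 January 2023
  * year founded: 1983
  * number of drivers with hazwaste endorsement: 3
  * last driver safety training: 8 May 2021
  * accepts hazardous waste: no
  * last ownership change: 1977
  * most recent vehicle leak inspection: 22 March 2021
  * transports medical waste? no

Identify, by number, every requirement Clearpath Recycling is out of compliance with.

1. driver safety training 713 days ago vs limit 730 → met
2. drivers with hazwaste endorsement 3 < 4 → not met
3. condition 'accepts hazardous waste' does not hold → requirement n/a → met
4. condition 'transports medical waste' does not hold → requirement n/a → met
5. spill-response drill 87 days ago vs limit 90 → met
6. condition 'operates a transfer station' holds; auto liability coverage $2,025,000 ≥ $1,725,000 → met
7. vehicle leak inspection 760 days ago vs limit 730 → not met
Not met: 2, 7

2, 7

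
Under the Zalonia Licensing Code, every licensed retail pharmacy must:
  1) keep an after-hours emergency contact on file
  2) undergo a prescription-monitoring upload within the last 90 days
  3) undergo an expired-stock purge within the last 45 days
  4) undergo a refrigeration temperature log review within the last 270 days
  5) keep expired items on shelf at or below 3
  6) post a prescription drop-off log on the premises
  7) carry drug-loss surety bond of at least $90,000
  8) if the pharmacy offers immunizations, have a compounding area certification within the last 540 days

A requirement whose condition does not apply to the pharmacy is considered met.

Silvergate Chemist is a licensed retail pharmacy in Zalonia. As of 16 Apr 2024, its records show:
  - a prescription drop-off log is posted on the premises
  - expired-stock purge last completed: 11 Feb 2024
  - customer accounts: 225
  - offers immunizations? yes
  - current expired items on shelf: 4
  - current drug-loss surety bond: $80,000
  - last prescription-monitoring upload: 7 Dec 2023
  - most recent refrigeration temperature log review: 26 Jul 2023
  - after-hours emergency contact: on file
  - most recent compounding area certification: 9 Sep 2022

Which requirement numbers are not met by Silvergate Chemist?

2, 3, 5, 7, 8

1. after-hours emergency contact present → met
2. prescription-monitoring upload 131 days ago vs limit 90 → not met
3. expired-stock purge 65 days ago vs limit 45 → not met
4. refrigeration temperature log review 265 days ago vs limit 270 → met
5. expired items on shelf 4 > 3 → not met
6. prescription drop-off log present → met
7. drug-loss surety bond $80,000 < $90,000 → not met
8. condition 'offers immunizations' holds; compounding area certification 585 days ago vs limit 540 → not met
Not met: 2, 3, 5, 7, 8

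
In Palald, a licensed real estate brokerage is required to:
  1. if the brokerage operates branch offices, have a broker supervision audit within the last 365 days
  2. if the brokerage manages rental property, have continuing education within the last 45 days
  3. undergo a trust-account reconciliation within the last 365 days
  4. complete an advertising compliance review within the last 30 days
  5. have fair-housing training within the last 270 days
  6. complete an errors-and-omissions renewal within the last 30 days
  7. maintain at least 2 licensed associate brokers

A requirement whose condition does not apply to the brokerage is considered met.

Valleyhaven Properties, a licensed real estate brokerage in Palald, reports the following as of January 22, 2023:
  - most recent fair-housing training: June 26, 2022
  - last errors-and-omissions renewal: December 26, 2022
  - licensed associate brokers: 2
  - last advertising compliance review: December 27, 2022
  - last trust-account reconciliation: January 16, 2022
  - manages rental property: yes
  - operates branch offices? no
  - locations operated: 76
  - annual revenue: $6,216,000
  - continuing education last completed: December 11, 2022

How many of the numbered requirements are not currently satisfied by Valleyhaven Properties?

1

1. condition 'operates branch offices' does not hold → requirement n/a → met
2. condition 'manages rental property' holds; continuing education 42 days ago vs limit 45 → met
3. trust-account reconciliation 371 days ago vs limit 365 → not met
4. advertising compliance review 26 days ago vs limit 30 → met
5. fair-housing training 210 days ago vs limit 270 → met
6. errors-and-omissions renewal 27 days ago vs limit 30 → met
7. licensed associate brokers 2 ≥ 2 → met
Not met: 1 of 7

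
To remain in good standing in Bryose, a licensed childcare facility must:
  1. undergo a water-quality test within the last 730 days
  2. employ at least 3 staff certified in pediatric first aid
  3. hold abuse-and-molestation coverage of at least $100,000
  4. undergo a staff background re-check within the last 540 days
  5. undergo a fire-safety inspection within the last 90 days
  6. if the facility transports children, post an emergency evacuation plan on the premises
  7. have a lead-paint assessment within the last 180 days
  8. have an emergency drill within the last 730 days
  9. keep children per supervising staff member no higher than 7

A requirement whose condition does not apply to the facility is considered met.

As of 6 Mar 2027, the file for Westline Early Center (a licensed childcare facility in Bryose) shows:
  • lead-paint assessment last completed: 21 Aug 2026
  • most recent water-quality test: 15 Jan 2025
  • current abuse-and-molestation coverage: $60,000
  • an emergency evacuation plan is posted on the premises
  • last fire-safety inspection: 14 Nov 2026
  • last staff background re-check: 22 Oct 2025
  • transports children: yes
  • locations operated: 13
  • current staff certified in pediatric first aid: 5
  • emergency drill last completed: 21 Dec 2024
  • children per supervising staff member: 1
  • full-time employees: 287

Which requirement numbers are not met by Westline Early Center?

1. water-quality test 780 days ago vs limit 730 → not met
2. staff certified in pediatric first aid 5 ≥ 3 → met
3. abuse-and-molestation coverage $60,000 < $100,000 → not met
4. staff background re-check 500 days ago vs limit 540 → met
5. fire-safety inspection 112 days ago vs limit 90 → not met
6. condition 'transports children' holds; emergency evacuation plan present → met
7. lead-paint assessment 197 days ago vs limit 180 → not met
8. emergency drill 805 days ago vs limit 730 → not met
9. children per supervising staff member 1 ≤ 7 → met
Not met: 1, 3, 5, 7, 8

1, 3, 5, 7, 8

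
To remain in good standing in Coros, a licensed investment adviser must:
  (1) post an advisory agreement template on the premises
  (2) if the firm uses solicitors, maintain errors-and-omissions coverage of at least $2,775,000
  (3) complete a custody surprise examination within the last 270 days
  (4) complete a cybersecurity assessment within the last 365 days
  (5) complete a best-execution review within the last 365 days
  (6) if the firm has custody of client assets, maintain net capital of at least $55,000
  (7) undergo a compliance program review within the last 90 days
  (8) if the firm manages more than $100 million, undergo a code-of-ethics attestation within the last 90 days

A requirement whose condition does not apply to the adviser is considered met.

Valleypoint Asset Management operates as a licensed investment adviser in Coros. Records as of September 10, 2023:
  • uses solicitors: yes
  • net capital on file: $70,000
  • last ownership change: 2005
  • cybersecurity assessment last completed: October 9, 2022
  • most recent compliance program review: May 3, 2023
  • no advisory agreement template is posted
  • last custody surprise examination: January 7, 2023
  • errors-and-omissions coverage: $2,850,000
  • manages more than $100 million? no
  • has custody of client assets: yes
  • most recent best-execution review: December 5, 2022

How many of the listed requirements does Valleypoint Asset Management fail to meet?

1. advisory agreement template absent → not met
2. condition 'uses solicitors' holds; errors-and-omissions coverage $2,850,000 ≥ $2,775,000 → met
3. custody surprise examination 246 days ago vs limit 270 → met
4. cybersecurity assessment 336 days ago vs limit 365 → met
5. best-execution review 279 days ago vs limit 365 → met
6. condition 'has custody of client assets' holds; net capital $70,000 ≥ $55,000 → met
7. compliance program review 130 days ago vs limit 90 → not met
8. condition 'manages more than $100 million' does not hold → requirement n/a → met
Not met: 2 of 8

2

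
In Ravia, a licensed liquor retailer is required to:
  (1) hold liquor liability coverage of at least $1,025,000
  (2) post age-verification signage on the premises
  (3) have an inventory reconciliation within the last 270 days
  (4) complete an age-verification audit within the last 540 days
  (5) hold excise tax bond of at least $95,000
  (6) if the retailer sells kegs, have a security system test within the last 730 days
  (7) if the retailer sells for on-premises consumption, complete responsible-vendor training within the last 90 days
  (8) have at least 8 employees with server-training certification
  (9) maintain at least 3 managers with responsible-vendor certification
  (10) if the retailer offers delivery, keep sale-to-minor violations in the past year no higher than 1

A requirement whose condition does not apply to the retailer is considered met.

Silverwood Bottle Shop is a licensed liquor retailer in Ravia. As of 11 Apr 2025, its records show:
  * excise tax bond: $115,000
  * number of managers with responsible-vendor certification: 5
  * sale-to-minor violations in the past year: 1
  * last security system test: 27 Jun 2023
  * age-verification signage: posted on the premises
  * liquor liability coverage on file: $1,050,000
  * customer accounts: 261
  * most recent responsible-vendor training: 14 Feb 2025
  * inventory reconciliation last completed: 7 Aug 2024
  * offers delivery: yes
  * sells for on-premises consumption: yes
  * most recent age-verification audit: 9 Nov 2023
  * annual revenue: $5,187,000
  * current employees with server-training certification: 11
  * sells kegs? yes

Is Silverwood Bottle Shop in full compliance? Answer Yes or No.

Yes

1. liquor liability coverage $1,050,000 ≥ $1,025,000 → met
2. age-verification signage present → met
3. inventory reconciliation 247 days ago vs limit 270 → met
4. age-verification audit 519 days ago vs limit 540 → met
5. excise tax bond $115,000 ≥ $95,000 → met
6. condition 'sells kegs' holds; security system test 654 days ago vs limit 730 → met
7. condition 'sells for on-premises consumption' holds; responsible-vendor training 56 days ago vs limit 90 → met
8. employees with server-training certification 11 ≥ 8 → met
9. managers with responsible-vendor certification 5 ≥ 3 → met
10. condition 'offers delivery' holds; sale-to-minor violations in the past year 1 ≤ 1 → met
All met.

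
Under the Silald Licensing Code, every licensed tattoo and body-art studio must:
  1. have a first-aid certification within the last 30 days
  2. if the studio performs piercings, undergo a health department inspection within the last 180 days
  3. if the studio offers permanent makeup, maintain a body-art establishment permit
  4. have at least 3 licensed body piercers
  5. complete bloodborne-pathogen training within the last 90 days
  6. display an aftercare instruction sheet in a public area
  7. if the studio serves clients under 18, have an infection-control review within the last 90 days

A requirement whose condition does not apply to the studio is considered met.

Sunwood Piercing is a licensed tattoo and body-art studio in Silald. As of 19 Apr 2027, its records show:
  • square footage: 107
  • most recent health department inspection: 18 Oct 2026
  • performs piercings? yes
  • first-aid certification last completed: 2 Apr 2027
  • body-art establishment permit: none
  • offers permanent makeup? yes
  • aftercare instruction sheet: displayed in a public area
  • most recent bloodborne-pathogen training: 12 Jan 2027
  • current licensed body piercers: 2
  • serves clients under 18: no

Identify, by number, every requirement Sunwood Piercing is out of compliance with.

2, 3, 4, 5

1. first-aid certification 17 days ago vs limit 30 → met
2. condition 'performs piercings' holds; health department inspection 183 days ago vs limit 180 → not met
3. condition 'offers permanent makeup' holds; body-art establishment permit absent → not met
4. licensed body piercers 2 < 3 → not met
5. bloodborne-pathogen training 97 days ago vs limit 90 → not met
6. aftercare instruction sheet present → met
7. condition 'serves clients under 18' does not hold → requirement n/a → met
Not met: 2, 3, 4, 5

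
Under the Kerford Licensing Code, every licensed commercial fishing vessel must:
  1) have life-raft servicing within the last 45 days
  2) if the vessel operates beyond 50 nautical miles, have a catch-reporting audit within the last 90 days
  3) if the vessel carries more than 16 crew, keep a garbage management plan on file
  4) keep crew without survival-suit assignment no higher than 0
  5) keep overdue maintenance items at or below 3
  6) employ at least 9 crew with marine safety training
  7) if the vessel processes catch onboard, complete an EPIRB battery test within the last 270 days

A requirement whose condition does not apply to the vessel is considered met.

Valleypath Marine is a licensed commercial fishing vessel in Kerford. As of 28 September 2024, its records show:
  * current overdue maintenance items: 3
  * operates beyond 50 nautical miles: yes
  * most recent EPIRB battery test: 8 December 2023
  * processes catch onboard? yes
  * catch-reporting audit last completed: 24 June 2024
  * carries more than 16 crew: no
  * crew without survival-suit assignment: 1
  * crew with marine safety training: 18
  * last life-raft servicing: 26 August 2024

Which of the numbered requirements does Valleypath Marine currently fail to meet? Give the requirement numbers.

2, 4, 7

1. life-raft servicing 33 days ago vs limit 45 → met
2. condition 'operates beyond 50 nautical miles' holds; catch-reporting audit 96 days ago vs limit 90 → not met
3. condition 'carries more than 16 crew' does not hold → requirement n/a → met
4. crew without survival-suit assignment 1 > 0 → not met
5. overdue maintenance items 3 ≤ 3 → met
6. crew with marine safety training 18 ≥ 9 → met
7. condition 'processes catch onboard' holds; EPIRB battery test 295 days ago vs limit 270 → not met
Not met: 2, 4, 7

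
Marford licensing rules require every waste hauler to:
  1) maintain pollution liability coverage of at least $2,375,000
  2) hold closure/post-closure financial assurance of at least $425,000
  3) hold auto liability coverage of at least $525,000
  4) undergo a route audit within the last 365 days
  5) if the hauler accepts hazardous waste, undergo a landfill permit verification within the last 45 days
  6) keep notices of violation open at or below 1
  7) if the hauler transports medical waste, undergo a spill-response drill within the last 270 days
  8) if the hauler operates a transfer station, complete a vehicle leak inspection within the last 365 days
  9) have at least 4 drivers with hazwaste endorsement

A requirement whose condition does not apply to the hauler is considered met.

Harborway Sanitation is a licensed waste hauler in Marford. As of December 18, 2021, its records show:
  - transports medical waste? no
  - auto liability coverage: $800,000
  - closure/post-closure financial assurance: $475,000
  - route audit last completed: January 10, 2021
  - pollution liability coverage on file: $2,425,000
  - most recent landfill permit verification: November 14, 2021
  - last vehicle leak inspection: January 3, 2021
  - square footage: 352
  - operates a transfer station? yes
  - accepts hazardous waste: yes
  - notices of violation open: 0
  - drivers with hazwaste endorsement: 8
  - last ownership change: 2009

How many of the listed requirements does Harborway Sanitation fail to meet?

1. pollution liability coverage $2,425,000 ≥ $2,375,000 → met
2. closure/post-closure financial assurance $475,000 ≥ $425,000 → met
3. auto liability coverage $800,000 ≥ $525,000 → met
4. route audit 342 days ago vs limit 365 → met
5. condition 'accepts hazardous waste' holds; landfill permit verification 34 days ago vs limit 45 → met
6. notices of violation open 0 ≤ 1 → met
7. condition 'transports medical waste' does not hold → requirement n/a → met
8. condition 'operates a transfer station' holds; vehicle leak inspection 349 days ago vs limit 365 → met
9. drivers with hazwaste endorsement 8 ≥ 4 → met
Not met: 0 of 9

0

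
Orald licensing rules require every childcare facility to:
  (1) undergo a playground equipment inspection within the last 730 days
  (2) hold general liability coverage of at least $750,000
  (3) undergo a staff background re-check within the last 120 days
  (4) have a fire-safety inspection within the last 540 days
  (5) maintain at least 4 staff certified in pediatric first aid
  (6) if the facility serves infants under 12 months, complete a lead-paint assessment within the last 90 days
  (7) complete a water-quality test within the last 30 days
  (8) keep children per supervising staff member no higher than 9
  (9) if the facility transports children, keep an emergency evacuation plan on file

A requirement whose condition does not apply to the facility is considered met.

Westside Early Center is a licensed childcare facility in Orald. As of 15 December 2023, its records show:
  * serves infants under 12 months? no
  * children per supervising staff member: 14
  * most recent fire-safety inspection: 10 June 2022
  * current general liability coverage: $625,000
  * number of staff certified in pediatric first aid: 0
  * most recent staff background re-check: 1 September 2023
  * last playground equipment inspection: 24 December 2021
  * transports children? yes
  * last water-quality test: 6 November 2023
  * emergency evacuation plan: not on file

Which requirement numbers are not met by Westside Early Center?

2, 4, 5, 7, 8, 9

1. playground equipment inspection 721 days ago vs limit 730 → met
2. general liability coverage $625,000 < $750,000 → not met
3. staff background re-check 105 days ago vs limit 120 → met
4. fire-safety inspection 553 days ago vs limit 540 → not met
5. staff certified in pediatric first aid 0 < 4 → not met
6. condition 'serves infants under 12 months' does not hold → requirement n/a → met
7. water-quality test 39 days ago vs limit 30 → not met
8. children per supervising staff member 14 > 9 → not met
9. condition 'transports children' holds; emergency evacuation plan absent → not met
Not met: 2, 4, 5, 7, 8, 9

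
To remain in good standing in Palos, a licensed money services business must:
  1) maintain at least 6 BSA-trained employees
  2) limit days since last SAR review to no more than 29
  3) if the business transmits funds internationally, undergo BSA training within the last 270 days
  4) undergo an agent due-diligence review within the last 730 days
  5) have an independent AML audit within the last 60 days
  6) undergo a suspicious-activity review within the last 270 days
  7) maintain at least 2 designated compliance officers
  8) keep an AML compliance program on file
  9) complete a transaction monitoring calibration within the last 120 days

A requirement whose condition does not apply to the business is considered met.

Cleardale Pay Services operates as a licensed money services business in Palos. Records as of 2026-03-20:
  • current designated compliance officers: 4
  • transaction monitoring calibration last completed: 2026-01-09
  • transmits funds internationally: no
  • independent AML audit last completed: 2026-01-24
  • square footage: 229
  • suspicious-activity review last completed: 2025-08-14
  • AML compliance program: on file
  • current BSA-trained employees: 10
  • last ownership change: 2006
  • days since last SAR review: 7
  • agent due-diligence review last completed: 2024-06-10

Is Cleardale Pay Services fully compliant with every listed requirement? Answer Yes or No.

1. BSA-trained employees 10 ≥ 6 → met
2. days since last SAR review 7 ≤ 29 → met
3. condition 'transmits funds internationally' does not hold → requirement n/a → met
4. agent due-diligence review 648 days ago vs limit 730 → met
5. independent AML audit 55 days ago vs limit 60 → met
6. suspicious-activity review 218 days ago vs limit 270 → met
7. designated compliance officers 4 ≥ 2 → met
8. AML compliance program present → met
9. transaction monitoring calibration 70 days ago vs limit 120 → met
All met.

Yes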